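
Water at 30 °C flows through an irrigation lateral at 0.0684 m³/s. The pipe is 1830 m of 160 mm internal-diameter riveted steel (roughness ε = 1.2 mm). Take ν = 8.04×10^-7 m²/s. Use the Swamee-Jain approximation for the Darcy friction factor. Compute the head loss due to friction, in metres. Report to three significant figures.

h_f ≈ 234 m

V = 4Q/(πD²) = 4·0.0684/(π·0.160²) = 3.402 m/s
Re = VD/ν = 3.402·0.160/8.04×10^-7 = 6.77×10^5 → turbulent
ε/D = 1.2/160 = 0.00750
Swamee-Jain: f = 0.03465
h_f = f(L/D)V²/(2g) = 0.03465·(1830/0.160)·3.402²/(2·9.81) = 233.7 m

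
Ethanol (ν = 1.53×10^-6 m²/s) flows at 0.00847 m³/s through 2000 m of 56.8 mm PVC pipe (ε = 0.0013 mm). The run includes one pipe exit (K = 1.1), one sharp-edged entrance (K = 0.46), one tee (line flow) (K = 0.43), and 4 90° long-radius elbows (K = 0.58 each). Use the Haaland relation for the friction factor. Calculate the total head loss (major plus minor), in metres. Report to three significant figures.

H_L ≈ 346 m

V = 4Q/(πD²) = 3.343 m/s; V²/2g = 0.5695 m
Re = 1.24×10^5, ε/D = 2.29×10^-5 → f = 0.01715 (Haaland)
Major: h_f = f(L/D)·V²/2g = 0.01715·35211·0.5695 = 343.9 m
Minor: ΣK = 4.31; h_m = ΣK·V²/2g = 2.455 m
Total H_L = 343.9 + 2.455 = 346.4 m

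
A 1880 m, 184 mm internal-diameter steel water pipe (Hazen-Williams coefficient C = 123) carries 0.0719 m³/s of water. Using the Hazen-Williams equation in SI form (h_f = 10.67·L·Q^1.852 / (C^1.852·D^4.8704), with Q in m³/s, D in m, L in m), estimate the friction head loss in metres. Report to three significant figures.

h_f ≈ 78.5 m

h_f = 10.67·1880·0.0719^1.852 / (123^1.852·0.184^4.8704) = 78.54 m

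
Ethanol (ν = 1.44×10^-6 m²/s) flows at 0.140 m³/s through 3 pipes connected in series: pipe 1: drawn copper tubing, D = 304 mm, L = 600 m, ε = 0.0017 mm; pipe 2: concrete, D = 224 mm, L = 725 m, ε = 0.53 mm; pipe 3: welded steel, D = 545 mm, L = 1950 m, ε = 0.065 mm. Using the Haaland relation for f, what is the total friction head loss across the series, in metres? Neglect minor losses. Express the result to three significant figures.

Pipe 1: V = 1.929 m/s, Re = 4.07×10^5, ε/D = 5.59×10^-6, f = 0.01361, h_1 = f(L/D)V²/2g = 5.093 m
Pipe 2: V = 3.553 m/s, Re = 5.53×10^5, ε/D = 0.00237, f = 0.02481, h_2 = f(L/D)V²/2g = 51.66 m
Pipe 3: V = 0.6001 m/s, Re = 2.27×10^5, ε/D = 1.19×10^-4, f = 0.01601, h_3 = f(L/D)V²/2g = 1.052 m
Series → Q common, losses add: H = Σh = 57.80 m

H ≈ 57.8 m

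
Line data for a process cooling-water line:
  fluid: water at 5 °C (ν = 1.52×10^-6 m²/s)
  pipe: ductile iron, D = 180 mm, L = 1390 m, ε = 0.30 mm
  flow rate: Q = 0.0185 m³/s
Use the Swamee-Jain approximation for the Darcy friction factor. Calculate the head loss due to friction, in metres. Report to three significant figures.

V = 4Q/(πD²) = 4·0.0185/(π·0.180²) = 0.7270 m/s
Re = VD/ν = 0.7270·0.180/1.52×10^-6 = 8.61×10^4 → turbulent
ε/D = 0.30/180 = 0.00167
Swamee-Jain: f = 0.02470
h_f = f(L/D)V²/(2g) = 0.02470·(1390/0.180)·0.7270²/(2·9.81) = 5.137 m

h_f ≈ 5.14 m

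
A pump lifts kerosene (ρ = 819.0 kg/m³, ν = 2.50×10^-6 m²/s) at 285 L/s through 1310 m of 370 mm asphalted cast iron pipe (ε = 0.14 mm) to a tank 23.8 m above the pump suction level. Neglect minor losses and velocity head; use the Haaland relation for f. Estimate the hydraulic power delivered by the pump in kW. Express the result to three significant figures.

V = 4Q/(πD²) = 2.651 m/s; Re = 3.92×10^5; ε/D = 3.78×10^-4; f = 0.01700
h_f = f(L/D)V²/2g = 21.55 m
Total head H = z + h_f = 23.8 + 21.55 = 45.35 m
P_hyd = ρgQH = 819.0·9.81·0.285·45.35 = 103.8 kW

P_hyd ≈ 104 kW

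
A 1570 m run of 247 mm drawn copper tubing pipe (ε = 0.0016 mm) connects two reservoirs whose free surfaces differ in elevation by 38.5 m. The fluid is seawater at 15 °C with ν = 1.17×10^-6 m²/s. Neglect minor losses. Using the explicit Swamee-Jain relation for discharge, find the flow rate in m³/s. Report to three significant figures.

Q ≈ 0.147 m³/s

Swamee-Jain (Type II): Q = -0.965·√(gD⁵h_f/L)·ln[ε/(3.7D) + √(3.17ν²L/(gD³h_f))]
√(gD⁵h_f/L) = √(9.81·0.247⁵·38.5/1570) = 0.01487
ε/(3.7D) = 1.75×10^-6; √(3.17ν²L/(gD³h_f)) = 3.46×10^-5
Q = -0.965·0.01487·ln(3.635×10^-5) = 0.1467 m³/s
Check: V = 3.06 m/s, Re = 6.46×10^5, f = 0.01263, h_f = 38.4 m ≈ 38.5 m ✓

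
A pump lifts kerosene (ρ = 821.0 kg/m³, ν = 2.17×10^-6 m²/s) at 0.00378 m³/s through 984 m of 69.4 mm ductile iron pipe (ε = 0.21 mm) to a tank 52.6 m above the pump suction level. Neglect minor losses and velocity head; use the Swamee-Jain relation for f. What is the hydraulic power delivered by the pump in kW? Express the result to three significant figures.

V = 4Q/(πD²) = 0.9993 m/s; Re = 3.20×10^4; ε/D = 0.00303; f = 0.03018
h_f = f(L/D)V²/2g = 21.78 m
Total head H = z + h_f = 52.6 + 21.78 = 74.38 m
P_hyd = ρgQH = 821.0·9.81·0.00378·74.38 = 2.264 kW

P_hyd ≈ 2.26 kW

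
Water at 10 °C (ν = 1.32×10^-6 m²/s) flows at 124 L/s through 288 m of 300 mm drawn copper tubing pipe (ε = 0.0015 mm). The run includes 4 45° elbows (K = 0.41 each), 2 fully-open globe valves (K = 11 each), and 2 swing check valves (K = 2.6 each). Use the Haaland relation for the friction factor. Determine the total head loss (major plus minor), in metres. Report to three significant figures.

H_L ≈ 6.58 m

V = 4Q/(πD²) = 1.754 m/s; V²/2g = 0.1568 m
Re = 3.99×10^5, ε/D = 5.00×10^-6 → f = 0.01366 (Haaland)
Major: h_f = f(L/D)·V²/2g = 0.01366·960.0·0.1568 = 2.056 m
Minor: ΣK = 28.8; h_m = ΣK·V²/2g = 4.524 m
Total H_L = 2.056 + 4.524 = 6.580 m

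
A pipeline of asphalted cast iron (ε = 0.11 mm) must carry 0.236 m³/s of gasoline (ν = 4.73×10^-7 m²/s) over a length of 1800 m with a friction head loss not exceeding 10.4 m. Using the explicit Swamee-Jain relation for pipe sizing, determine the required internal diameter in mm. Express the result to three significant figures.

D ≈ 420 mm

Swamee-Jain (Type III): D = 0.66·[ε^1.25·(LQ²/(gh_f))^4.75 + ν·Q^9.4·(L/(gh_f))^5.2]^0.04
LQ²/(gh_f) = 0.9826; L/(gh_f) = 17.64
Term 1 = ε^1.25·(…)^4.75 = 1.04×10^-5; Term 2 = ν·Q^9.4·(…)^5.2 = 1.83×10^-6
D = 0.66·(1.04×10^-5 + 1.83×10^-6)^0.04 = 0.4198 m = 420 mm
Check: V = 1.71 m/s, Re = 1.51×10^6, f = 0.01515, h_f = 9.63 m ≈ 10.4 m ✓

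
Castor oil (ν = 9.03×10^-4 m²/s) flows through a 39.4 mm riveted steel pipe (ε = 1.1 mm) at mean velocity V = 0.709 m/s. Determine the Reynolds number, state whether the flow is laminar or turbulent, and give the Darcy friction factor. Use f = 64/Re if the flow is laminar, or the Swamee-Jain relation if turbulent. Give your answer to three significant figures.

Re ≈ 30.9; laminar; f = 64/Re ≈ 2.07

Re = VD/ν = 0.7090·0.0394/9.03×10^-4 = 30.9
Re < 2300 → laminar → f = 64/Re = 2.069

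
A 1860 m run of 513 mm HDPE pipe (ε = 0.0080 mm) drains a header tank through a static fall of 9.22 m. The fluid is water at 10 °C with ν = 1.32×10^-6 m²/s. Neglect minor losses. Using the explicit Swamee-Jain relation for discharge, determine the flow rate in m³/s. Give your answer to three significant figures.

Q ≈ 0.414 m³/s

Swamee-Jain (Type II): Q = -0.965·√(gD⁵h_f/L)·ln[ε/(3.7D) + √(3.17ν²L/(gD³h_f))]
√(gD⁵h_f/L) = √(9.81·0.513⁵·9.22/1860) = 0.04157
ε/(3.7D) = 4.21×10^-6; √(3.17ν²L/(gD³h_f)) = 2.90×10^-5
Q = -0.965·0.04157·ln(3.322×10^-5) = 0.4136 m³/s
Check: V = 2.00 m/s, Re = 7.78×10^5, f = 0.01244, h_f = 9.21 m ≈ 9.22 m ✓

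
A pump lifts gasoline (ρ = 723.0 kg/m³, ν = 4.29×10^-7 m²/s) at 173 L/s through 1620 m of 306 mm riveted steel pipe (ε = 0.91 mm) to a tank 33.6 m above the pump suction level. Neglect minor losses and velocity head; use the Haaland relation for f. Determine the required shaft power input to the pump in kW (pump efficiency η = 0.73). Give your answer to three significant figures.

P_shaft ≈ 122 kW

V = 4Q/(πD²) = 2.352 m/s; Re = 1.68×10^6; ε/D = 0.00297; f = 0.02623
h_f = f(L/D)V²/2g = 39.16 m
Total head H = z + h_f = 33.6 + 39.16 = 72.76 m
P_hyd = ρgQH = 723.0·9.81·0.173·72.76 = 89.28 kW
P_shaft = P_hyd/η = 89.28/0.73 = 122.3 kW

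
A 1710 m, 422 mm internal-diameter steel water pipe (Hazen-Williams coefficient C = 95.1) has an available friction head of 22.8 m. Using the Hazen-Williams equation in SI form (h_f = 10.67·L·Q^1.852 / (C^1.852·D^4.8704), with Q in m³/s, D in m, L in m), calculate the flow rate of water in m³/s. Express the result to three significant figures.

Rearranging: Q = [h_f·C^1.852·D^4.8704 / (10.67·L)]^(1/1.852)
Q = [22.8·95.1^1.852·0.422^4.8704 / (10.67·1710)]^0.540 = 0.2662 m³/s

Q ≈ 0.266 m³/s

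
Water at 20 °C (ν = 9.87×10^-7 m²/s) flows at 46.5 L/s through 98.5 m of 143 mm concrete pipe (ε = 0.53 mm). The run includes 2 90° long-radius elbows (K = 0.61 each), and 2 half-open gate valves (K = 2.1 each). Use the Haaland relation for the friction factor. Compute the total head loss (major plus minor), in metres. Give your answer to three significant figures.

H_L ≈ 10.6 m

V = 4Q/(πD²) = 2.895 m/s; V²/2g = 0.4273 m
Re = 4.19×10^5, ε/D = 0.00371 → f = 0.02810 (Haaland)
Major: h_f = f(L/D)·V²/2g = 0.02810·688.8·0.4273 = 8.270 m
Minor: ΣK = 5.42; h_m = ΣK·V²/2g = 2.316 m
Total H_L = 8.270 + 2.316 = 10.59 m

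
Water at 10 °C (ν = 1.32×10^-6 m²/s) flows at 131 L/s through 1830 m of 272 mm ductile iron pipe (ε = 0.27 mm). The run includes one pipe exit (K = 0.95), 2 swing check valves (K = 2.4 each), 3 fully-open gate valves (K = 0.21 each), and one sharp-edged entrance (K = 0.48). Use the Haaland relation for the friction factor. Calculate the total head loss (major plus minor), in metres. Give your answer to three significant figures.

V = 4Q/(πD²) = 2.254 m/s; V²/2g = 0.2591 m
Re = 4.65×10^5, ε/D = 9.93×10^-4 → f = 0.02020 (Haaland)
Major: h_f = f(L/D)·V²/2g = 0.02020·6728·0.2591 = 35.21 m
Minor: ΣK = 6.86; h_m = ΣK·V²/2g = 1.777 m
Total H_L = 35.21 + 1.777 = 36.99 m

H_L ≈ 37.0 m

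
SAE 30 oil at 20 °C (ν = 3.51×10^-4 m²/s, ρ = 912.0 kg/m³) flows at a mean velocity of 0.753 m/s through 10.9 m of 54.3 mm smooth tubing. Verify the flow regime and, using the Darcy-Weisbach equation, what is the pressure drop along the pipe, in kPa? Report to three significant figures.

Δp ≈ 28.5 kPa

Re = VD/ν = 0.753·0.05430/3.51×10^-4 = 116 → laminar (Re < 2300)
f = 64/Re = 0.5494
h_f = f(L/D)V²/(2g) = 0.5494·(10.9/0.05430)·0.753²/(2·9.81) = 3.187 m
Δp = ρg·h_f = 912.0·9.81·3.187 = 28.52 kPa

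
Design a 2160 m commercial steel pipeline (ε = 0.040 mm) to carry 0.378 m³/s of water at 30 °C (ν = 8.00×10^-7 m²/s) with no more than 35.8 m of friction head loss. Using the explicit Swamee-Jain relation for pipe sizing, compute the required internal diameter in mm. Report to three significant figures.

D ≈ 396 mm

Swamee-Jain (Type III): D = 0.66·[ε^1.25·(LQ²/(gh_f))^4.75 + ν·Q^9.4·(L/(gh_f))^5.2]^0.04
LQ²/(gh_f) = 0.8788; L/(gh_f) = 6.150
Term 1 = ε^1.25·(…)^4.75 = 1.72×10^-6; Term 2 = ν·Q^9.4·(…)^5.2 = 1.08×10^-6
D = 0.66·(1.72×10^-6 + 1.08×10^-6)^0.04 = 0.3958 m = 396 mm
Check: V = 3.07 m/s, Re = 1.52×10^6, f = 0.01311, h_f = 34.4 m ≈ 35.8 m ✓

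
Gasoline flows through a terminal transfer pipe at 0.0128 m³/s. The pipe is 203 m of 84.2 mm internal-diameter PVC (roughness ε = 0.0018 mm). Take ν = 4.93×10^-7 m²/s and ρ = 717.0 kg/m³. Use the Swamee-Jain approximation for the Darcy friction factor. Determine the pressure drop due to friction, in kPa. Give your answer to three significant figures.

V = 4Q/(πD²) = 4·0.0128/(π·0.0842²) = 2.299 m/s
Re = VD/ν = 2.299·0.0842/4.93×10^-7 = 3.93×10^5 → turbulent
ε/D = 0.0018/84.2 = 2.14×10^-5
Swamee-Jain: f = 0.01397
h_f = f(L/D)V²/(2g) = 0.01397·(203/0.0842)·2.299²/(2·9.81) = 9.070 m
Δp = ρg·h_f = 717.0·9.81·9.070 = 63.79 kPa

Δp ≈ 63.8 kPa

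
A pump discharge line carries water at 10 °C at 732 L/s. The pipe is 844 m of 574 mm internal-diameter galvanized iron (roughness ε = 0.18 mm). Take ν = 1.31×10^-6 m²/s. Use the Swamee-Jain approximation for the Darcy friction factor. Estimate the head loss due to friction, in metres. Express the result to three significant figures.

V = 4Q/(πD²) = 4·0.732/(π·0.574²) = 2.829 m/s
Re = VD/ν = 2.829·0.574/1.31×10^-6 = 1.24×10^6 → turbulent
ε/D = 0.18/574 = 3.14×10^-4
Swamee-Jain: f = 0.01575
h_f = f(L/D)V²/(2g) = 0.01575·(844/0.574)·2.829²/(2·9.81) = 9.442 m

h_f ≈ 9.44 m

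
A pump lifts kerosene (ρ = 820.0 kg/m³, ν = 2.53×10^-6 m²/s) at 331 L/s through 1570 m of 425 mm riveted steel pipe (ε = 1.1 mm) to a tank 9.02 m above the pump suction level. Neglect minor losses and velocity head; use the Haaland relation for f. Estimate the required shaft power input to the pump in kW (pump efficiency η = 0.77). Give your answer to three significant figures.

V = 4Q/(πD²) = 2.333 m/s; Re = 3.92×10^5; ε/D = 0.00259; f = 0.02551
h_f = f(L/D)V²/2g = 26.14 m
Total head H = z + h_f = 9.02 + 26.14 = 35.16 m
P_hyd = ρgQH = 820.0·9.81·0.331·35.16 = 93.63 kW
P_shaft = P_hyd/η = 93.63/0.77 = 121.6 kW

P_shaft ≈ 122 kW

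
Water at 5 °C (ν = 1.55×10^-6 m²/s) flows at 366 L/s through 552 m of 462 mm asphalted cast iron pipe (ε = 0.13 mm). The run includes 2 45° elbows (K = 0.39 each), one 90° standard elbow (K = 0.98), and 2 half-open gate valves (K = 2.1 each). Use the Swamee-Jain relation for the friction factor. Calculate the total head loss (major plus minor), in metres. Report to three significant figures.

H_L ≈ 6.08 m

V = 4Q/(πD²) = 2.183 m/s; V²/2g = 0.2429 m
Re = 6.51×10^5, ε/D = 2.81×10^-4 → f = 0.01594 (Swamee-Jain)
Major: h_f = f(L/D)·V²/2g = 0.01594·1195·0.2429 = 4.628 m
Minor: ΣK = 5.96; h_m = ΣK·V²/2g = 1.448 m
Total H_L = 4.628 + 1.448 = 6.076 m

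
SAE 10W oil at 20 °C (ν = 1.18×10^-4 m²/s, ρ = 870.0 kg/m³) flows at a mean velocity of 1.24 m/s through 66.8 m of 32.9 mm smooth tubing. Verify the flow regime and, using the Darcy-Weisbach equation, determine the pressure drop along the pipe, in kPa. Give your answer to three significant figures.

Δp ≈ 251 kPa

Re = VD/ν = 1.24·0.03290/1.18×10^-4 = 346 → laminar (Re < 2300)
f = 64/Re = 0.1851
h_f = f(L/D)V²/(2g) = 0.1851·(66.8/0.03290)·1.24²/(2·9.81) = 29.46 m
Δp = ρg·h_f = 870.0·9.81·29.46 = 251.4 kPa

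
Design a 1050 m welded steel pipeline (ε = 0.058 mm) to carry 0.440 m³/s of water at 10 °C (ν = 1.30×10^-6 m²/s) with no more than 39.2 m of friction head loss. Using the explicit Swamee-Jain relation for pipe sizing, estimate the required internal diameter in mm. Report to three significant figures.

D ≈ 364 mm

Swamee-Jain (Type III): D = 0.66·[ε^1.25·(LQ²/(gh_f))^4.75 + ν·Q^9.4·(L/(gh_f))^5.2]^0.04
LQ²/(gh_f) = 0.5286; L/(gh_f) = 2.730
Term 1 = ε^1.25·(…)^4.75 = 2.45×10^-7; Term 2 = ν·Q^9.4·(…)^5.2 = 1.07×10^-7
D = 0.66·(2.45×10^-7 + 1.07×10^-7)^0.04 = 0.3643 m = 364 mm
Check: V = 4.22 m/s, Re = 1.18×10^6, f = 0.01415, h_f = 37.1 m ≈ 39.2 m ✓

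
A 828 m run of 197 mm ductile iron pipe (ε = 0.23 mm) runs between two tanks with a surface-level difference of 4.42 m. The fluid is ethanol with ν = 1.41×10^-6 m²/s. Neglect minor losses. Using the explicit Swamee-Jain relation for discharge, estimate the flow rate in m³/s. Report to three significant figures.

Q ≈ 0.0294 m³/s

Swamee-Jain (Type II): Q = -0.965·√(gD⁵h_f/L)·ln[ε/(3.7D) + √(3.17ν²L/(gD³h_f))]
√(gD⁵h_f/L) = √(9.81·0.197⁵·4.42/828) = 0.003942
ε/(3.7D) = 3.16×10^-4; √(3.17ν²L/(gD³h_f)) = 1.25×10^-4
Q = -0.965·0.003942·ln(4.410×10^-4) = 0.02939 m³/s
Check: V = 0.964 m/s, Re = 1.35×10^5, f = 0.02238, h_f = 4.46 m ≈ 4.42 m ✓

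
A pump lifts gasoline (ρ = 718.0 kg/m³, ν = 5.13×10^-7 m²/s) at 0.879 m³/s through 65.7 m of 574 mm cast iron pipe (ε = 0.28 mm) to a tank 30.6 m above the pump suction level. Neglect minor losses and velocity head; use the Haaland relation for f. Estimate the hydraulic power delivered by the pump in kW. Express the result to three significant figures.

V = 4Q/(πD²) = 3.397 m/s; Re = 3.80×10^6; ε/D = 4.88×10^-4; f = 0.01676
h_f = f(L/D)V²/2g = 1.128 m
Total head H = z + h_f = 30.6 + 1.128 = 31.73 m
P_hyd = ρgQH = 718.0·9.81·0.879·31.73 = 196.4 kW

P_hyd ≈ 196 kW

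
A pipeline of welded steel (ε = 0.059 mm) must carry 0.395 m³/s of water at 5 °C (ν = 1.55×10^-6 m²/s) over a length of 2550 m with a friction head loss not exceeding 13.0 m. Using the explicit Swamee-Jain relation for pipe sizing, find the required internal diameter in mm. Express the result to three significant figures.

Swamee-Jain (Type III): D = 0.66·[ε^1.25·(LQ²/(gh_f))^4.75 + ν·Q^9.4·(L/(gh_f))^5.2]^0.04
LQ²/(gh_f) = 3.120; L/(gh_f) = 20.00
Term 1 = ε^1.25·(…)^4.75 = 0.00115; Term 2 = ν·Q^9.4·(…)^5.2 = 0.00146
D = 0.66·(0.00115 + 0.00146)^0.04 = 0.5202 m = 520 mm
Check: V = 1.86 m/s, Re = 6.24×10^5, f = 0.01429, h_f = 12.3 m ≈ 13.0 m ✓

D ≈ 520 mm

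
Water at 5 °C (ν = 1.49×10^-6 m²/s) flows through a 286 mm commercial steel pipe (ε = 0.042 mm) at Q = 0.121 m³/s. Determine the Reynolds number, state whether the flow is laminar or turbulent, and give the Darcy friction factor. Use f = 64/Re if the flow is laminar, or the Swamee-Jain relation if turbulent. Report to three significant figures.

V = 4Q/(πD²) = 1.883 m/s
Re = VD/ν = 1.883·0.286/1.49×10^-6 = 3.62×10^5
Re > 4000 → turbulent; ε/D = 1.47×10^-4
Swamee-Jain: f = 0.01551

Re ≈ 3.62×10^5; turbulent; f ≈ 0.0155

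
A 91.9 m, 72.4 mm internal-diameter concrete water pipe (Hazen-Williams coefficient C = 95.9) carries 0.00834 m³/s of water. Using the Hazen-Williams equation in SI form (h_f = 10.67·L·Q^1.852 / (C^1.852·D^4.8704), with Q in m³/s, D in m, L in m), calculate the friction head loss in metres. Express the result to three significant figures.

h_f = 10.67·91.9·0.00834^1.852 / (95.9^1.852·0.0724^4.8704) = 10.58 m

h_f ≈ 10.6 m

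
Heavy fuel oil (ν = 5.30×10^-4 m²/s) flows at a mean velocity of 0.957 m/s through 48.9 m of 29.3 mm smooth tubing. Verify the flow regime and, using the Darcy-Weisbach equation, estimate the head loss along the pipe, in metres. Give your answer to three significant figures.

Re = VD/ν = 0.957·0.02930/5.30×10^-4 = 52.9 → laminar (Re < 2300)
f = 64/Re = 1.210
h_f = f(L/D)V²/(2g) = 1.210·(48.9/0.02930)·0.957²/(2·9.81) = 94.24 m

h_f ≈ 94.2 m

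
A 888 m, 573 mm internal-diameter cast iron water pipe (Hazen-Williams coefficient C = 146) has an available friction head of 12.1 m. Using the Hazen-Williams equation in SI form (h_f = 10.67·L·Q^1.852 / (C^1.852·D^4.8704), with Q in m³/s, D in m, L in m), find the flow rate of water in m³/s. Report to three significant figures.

Q ≈ 0.924 m³/s

Rearranging: Q = [h_f·C^1.852·D^4.8704 / (10.67·L)]^(1/1.852)
Q = [12.1·146^1.852·0.573^4.8704 / (10.67·888)]^0.540 = 0.9243 m³/s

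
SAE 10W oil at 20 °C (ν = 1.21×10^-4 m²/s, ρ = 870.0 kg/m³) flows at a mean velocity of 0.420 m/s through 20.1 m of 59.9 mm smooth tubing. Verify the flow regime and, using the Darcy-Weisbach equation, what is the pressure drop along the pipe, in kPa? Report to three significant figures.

Δp ≈ 7.93 kPa

Re = VD/ν = 0.420·0.05990/1.21×10^-4 = 208 → laminar (Re < 2300)
f = 64/Re = 0.3078
h_f = f(L/D)V²/(2g) = 0.3078·(20.1/0.05990)·0.420²/(2·9.81) = 0.9287 m
Δp = ρg·h_f = 870.0·9.81·0.9287 = 7.926 kPa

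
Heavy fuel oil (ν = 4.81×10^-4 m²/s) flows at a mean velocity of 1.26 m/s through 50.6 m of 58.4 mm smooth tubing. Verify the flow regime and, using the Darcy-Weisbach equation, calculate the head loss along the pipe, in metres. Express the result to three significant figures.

h_f ≈ 29.3 m

Re = VD/ν = 1.26·0.05840/4.81×10^-4 = 153 → laminar (Re < 2300)
f = 64/Re = 0.4184
h_f = f(L/D)V²/(2g) = 0.4184·(50.6/0.05840)·1.26²/(2·9.81) = 29.33 m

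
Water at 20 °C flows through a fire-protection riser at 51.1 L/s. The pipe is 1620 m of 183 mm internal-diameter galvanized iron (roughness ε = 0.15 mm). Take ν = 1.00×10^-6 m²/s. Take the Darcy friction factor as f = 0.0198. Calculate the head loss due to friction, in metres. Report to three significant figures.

h_f ≈ 33.7 m

V = 4Q/(πD²) = 4·0.0511/(π·0.183²) = 1.943 m/s
h_f = f(L/D)V²/(2g) = 0.01980·(1620/0.183)·1.943²/(2·9.81) = 33.72 m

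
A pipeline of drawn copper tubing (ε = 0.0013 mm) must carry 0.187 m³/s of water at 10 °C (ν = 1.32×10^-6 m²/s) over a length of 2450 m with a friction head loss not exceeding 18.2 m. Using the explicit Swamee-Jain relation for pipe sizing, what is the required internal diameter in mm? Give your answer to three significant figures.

D ≈ 353 mm

Swamee-Jain (Type III): D = 0.66·[ε^1.25·(LQ²/(gh_f))^4.75 + ν·Q^9.4·(L/(gh_f))^5.2]^0.04
LQ²/(gh_f) = 0.4799; L/(gh_f) = 13.72
Term 1 = ε^1.25·(…)^4.75 = 1.34×10^-9; Term 2 = ν·Q^9.4·(…)^5.2 = 1.55×10^-7
D = 0.66·(1.34×10^-9 + 1.55×10^-7)^0.04 = 0.3526 m = 353 mm
Check: V = 1.91 m/s, Re = 5.12×10^5, f = 0.01310, h_f = 17.0 m ≈ 18.2 m ✓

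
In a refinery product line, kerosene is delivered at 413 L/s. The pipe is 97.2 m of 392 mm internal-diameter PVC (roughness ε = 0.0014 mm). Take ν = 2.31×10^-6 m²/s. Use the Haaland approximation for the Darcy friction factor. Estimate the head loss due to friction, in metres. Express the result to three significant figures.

h_f ≈ 1.89 m

V = 4Q/(πD²) = 4·0.413/(π·0.392²) = 3.422 m/s
Re = VD/ν = 3.422·0.392/2.31×10^-6 = 5.81×10^5 → turbulent
ε/D = 0.0014/392 = 3.57×10^-6
Haaland: f = 0.01276
h_f = f(L/D)V²/(2g) = 0.01276·(97.2/0.392)·3.422²/(2·9.81) = 1.889 m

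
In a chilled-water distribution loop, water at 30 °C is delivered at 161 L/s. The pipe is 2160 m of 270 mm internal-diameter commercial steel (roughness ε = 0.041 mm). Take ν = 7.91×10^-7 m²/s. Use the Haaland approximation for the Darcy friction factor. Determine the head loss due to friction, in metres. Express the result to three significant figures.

V = 4Q/(πD²) = 4·0.161/(π·0.270²) = 2.812 m/s
Re = VD/ν = 2.812·0.270/7.91×10^-7 = 9.60×10^5 → turbulent
ε/D = 0.041/270 = 1.52×10^-4
Haaland: f = 0.01407
h_f = f(L/D)V²/(2g) = 0.01407·(2160/0.270)·2.812²/(2·9.81) = 45.35 m

h_f ≈ 45.4 m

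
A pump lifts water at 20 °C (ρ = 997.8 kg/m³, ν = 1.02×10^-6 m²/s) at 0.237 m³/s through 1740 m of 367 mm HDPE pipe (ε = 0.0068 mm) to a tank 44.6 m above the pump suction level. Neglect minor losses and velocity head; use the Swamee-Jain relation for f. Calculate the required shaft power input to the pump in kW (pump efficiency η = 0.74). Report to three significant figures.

V = 4Q/(πD²) = 2.240 m/s; Re = 8.06×10^5; ε/D = 1.85×10^-5; f = 0.01243
h_f = f(L/D)V²/2g = 15.08 m
Total head H = z + h_f = 44.6 + 15.08 = 59.68 m
P_hyd = ρgQH = 997.8·9.81·0.237·59.68 = 138.4 kW
P_shaft = P_hyd/η = 138.4/0.74 = 187.1 kW

P_shaft ≈ 187 kW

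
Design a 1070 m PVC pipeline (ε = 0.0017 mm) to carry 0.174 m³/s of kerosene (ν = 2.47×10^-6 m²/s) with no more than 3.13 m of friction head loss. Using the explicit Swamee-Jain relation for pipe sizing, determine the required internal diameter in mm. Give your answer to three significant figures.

D ≈ 427 mm

Swamee-Jain (Type III): D = 0.66·[ε^1.25·(LQ²/(gh_f))^4.75 + ν·Q^9.4·(L/(gh_f))^5.2]^0.04
LQ²/(gh_f) = 1.055; L/(gh_f) = 34.85
Term 1 = ε^1.25·(…)^4.75 = 7.92×10^-8; Term 2 = ν·Q^9.4·(…)^5.2 = 1.88×10^-5
D = 0.66·(7.92×10^-8 + 1.88×10^-5)^0.04 = 0.4271 m = 427 mm
Check: V = 1.21 m/s, Re = 2.10×10^5, f = 0.01542, h_f = 2.90 m ≈ 3.13 m ✓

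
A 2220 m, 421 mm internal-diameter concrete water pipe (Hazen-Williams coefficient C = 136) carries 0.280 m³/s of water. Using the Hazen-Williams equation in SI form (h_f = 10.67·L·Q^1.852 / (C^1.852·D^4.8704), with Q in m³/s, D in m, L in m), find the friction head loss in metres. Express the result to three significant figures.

h_f ≈ 17.0 m

h_f = 10.67·2220·0.280^1.852 / (136^1.852·0.421^4.8704) = 16.95 m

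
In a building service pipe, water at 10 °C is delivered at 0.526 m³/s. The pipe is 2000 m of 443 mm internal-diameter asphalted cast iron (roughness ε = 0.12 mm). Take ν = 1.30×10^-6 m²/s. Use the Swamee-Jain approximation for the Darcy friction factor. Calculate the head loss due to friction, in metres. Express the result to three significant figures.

V = 4Q/(πD²) = 4·0.526/(π·0.443²) = 3.413 m/s
Re = VD/ν = 3.413·0.443/1.30×10^-6 = 1.16×10^6 → turbulent
ε/D = 0.12/443 = 2.71×10^-4
Swamee-Jain: f = 0.01539
h_f = f(L/D)V²/(2g) = 0.01539·(2000/0.443)·3.413²/(2·9.81) = 41.24 m

h_f ≈ 41.2 m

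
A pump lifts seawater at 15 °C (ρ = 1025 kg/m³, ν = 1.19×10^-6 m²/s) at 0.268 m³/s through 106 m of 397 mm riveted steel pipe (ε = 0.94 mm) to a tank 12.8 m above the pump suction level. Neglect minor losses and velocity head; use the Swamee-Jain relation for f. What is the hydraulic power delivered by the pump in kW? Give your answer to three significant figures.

V = 4Q/(πD²) = 2.165 m/s; Re = 7.22×10^5; ε/D = 0.00237; f = 0.02482
h_f = f(L/D)V²/2g = 1.583 m
Total head H = z + h_f = 12.8 + 1.583 = 14.38 m
P_hyd = ρgQH = 1025·9.81·0.268·14.38 = 38.76 kW

P_hyd ≈ 38.8 kW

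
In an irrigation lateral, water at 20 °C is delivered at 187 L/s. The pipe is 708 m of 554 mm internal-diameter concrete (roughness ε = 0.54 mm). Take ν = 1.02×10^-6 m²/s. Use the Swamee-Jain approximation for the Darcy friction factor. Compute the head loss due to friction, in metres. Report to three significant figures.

V = 4Q/(πD²) = 4·0.187/(π·0.554²) = 0.7758 m/s
Re = VD/ν = 0.7758·0.554/1.02×10^-6 = 4.21×10^5 → turbulent
ε/D = 0.54/554 = 9.75×10^-4
Swamee-Jain: f = 0.02036
h_f = f(L/D)V²/(2g) = 0.02036·(708/0.554)·0.7758²/(2·9.81) = 0.7981 m

h_f ≈ 0.798 m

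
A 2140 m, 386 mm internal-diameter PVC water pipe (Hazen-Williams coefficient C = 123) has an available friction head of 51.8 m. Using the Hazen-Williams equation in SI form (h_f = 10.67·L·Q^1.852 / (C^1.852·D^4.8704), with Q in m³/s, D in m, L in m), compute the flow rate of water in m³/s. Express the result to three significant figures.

Rearranging: Q = [h_f·C^1.852·D^4.8704 / (10.67·L)]^(1/1.852)
Q = [51.8·123^1.852·0.386^4.8704 / (10.67·2140)]^0.540 = 0.3758 m³/s

Q ≈ 0.376 m³/s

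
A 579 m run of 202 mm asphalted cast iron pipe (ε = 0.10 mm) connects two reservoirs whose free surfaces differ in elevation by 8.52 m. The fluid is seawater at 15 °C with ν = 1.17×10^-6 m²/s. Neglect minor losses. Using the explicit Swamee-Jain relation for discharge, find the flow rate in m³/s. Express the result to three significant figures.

Swamee-Jain (Type II): Q = -0.965·√(gD⁵h_f/L)·ln[ε/(3.7D) + √(3.17ν²L/(gD³h_f))]
√(gD⁵h_f/L) = √(9.81·0.202⁵·8.52/579) = 0.006968
ε/(3.7D) = 1.34×10^-4; √(3.17ν²L/(gD³h_f)) = 6.04×10^-5
Q = -0.965·0.006968·ln(1.942×10^-4) = 0.05747 m³/s
Check: V = 1.79 m/s, Re = 3.10×10^5, f = 0.01826, h_f = 8.58 m ≈ 8.52 m ✓

Q ≈ 0.0575 m³/s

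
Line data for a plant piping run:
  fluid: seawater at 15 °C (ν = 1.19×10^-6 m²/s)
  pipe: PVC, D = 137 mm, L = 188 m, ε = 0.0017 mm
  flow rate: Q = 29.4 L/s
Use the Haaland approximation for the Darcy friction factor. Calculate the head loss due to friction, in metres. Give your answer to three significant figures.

h_f ≈ 4.22 m

V = 4Q/(πD²) = 4·0.0294/(π·0.137²) = 1.994 m/s
Re = VD/ν = 1.994·0.137/1.19×10^-6 = 2.30×10^5 → turbulent
ε/D = 0.0017/137 = 1.24×10^-5
Haaland: f = 0.01517
h_f = f(L/D)V²/(2g) = 0.01517·(188/0.137)·1.994²/(2·9.81) = 4.221 m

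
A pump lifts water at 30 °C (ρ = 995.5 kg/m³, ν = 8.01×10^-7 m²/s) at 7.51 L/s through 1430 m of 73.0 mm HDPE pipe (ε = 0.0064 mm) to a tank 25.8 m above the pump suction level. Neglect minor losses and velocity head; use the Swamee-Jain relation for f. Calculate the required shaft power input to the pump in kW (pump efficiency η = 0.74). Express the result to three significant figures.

P_shaft ≈ 7.92 kW

V = 4Q/(πD²) = 1.794 m/s; Re = 1.64×10^5; ε/D = 8.77×10^-5; f = 0.01684
h_f = f(L/D)V²/2g = 54.13 m
Total head H = z + h_f = 25.8 + 54.13 = 79.93 m
P_hyd = ρgQH = 995.5·9.81·0.00751·79.93 = 5.862 kW
P_shaft = P_hyd/η = 5.862/0.74 = 7.922 kW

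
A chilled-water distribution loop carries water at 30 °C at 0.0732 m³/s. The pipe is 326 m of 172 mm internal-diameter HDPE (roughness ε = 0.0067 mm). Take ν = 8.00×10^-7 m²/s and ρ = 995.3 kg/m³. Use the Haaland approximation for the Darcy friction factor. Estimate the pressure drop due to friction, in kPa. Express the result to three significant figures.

Δp ≈ 121 kPa

V = 4Q/(πD²) = 4·0.0732/(π·0.172²) = 3.150 m/s
Re = VD/ν = 3.150·0.172/8.00×10^-7 = 6.77×10^5 → turbulent
ε/D = 0.0067/172 = 3.90×10^-5
Haaland: f = 0.01296
h_f = f(L/D)V²/(2g) = 0.01296·(326/0.172)·3.150²/(2·9.81) = 12.42 m
Δp = ρg·h_f = 995.3·9.81·12.42 = 121.3 kPa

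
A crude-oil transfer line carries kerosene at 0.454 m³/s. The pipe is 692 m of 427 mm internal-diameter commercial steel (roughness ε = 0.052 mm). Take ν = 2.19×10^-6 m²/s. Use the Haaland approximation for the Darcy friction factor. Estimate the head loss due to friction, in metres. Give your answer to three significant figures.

V = 4Q/(πD²) = 4·0.454/(π·0.427²) = 3.170 m/s
Re = VD/ν = 3.170·0.427/2.19×10^-6 = 6.18×10^5 → turbulent
ε/D = 0.052/427 = 1.22×10^-4
Haaland: f = 0.01420
h_f = f(L/D)V²/(2g) = 0.01420·(692/0.427)·3.170²/(2·9.81) = 11.79 m

h_f ≈ 11.8 m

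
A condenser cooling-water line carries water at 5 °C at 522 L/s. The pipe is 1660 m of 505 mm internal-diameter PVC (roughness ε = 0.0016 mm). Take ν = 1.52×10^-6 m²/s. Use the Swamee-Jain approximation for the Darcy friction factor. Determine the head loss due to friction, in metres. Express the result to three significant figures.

V = 4Q/(πD²) = 4·0.522/(π·0.505²) = 2.606 m/s
Re = VD/ν = 2.606·0.505/1.52×10^-6 = 8.66×10^5 → turbulent
ε/D = 0.0016/505 = 3.17×10^-6
Swamee-Jain: f = 0.01197
h_f = f(L/D)V²/(2g) = 0.01197·(1660/0.505)·2.606²/(2·9.81) = 13.62 m

h_f ≈ 13.6 m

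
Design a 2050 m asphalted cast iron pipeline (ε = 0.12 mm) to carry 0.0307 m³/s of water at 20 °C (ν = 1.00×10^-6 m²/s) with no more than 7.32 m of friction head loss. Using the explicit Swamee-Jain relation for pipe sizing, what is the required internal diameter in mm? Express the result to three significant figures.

Swamee-Jain (Type III): D = 0.66·[ε^1.25·(LQ²/(gh_f))^4.75 + ν·Q^9.4·(L/(gh_f))^5.2]^0.04
LQ²/(gh_f) = 0.02691; L/(gh_f) = 28.55
Term 1 = ε^1.25·(…)^4.75 = 4.37×10^-13; Term 2 = ν·Q^9.4·(…)^5.2 = 2.23×10^-13
D = 0.66·(4.37×10^-13 + 2.23×10^-13)^0.04 = 0.2149 m = 215 mm
Check: V = 0.846 m/s, Re = 1.82×10^5, f = 0.01939, h_f = 6.75 m ≈ 7.32 m ✓

D ≈ 215 mm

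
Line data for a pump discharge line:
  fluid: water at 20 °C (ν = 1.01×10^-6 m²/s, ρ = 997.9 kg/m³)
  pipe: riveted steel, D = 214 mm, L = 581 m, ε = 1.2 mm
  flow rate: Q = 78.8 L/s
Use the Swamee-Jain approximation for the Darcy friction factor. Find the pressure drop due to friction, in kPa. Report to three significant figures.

Δp ≈ 206 kPa

V = 4Q/(πD²) = 4·0.0788/(π·0.214²) = 2.191 m/s
Re = VD/ν = 2.191·0.214/1.01×10^-6 = 4.64×10^5 → turbulent
ε/D = 1.2/214 = 0.00561
Swamee-Jain: f = 0.03174
h_f = f(L/D)V²/(2g) = 0.03174·(581/0.214)·2.191²/(2·9.81) = 21.08 m
Δp = ρg·h_f = 997.9·9.81·21.08 = 206.4 kPa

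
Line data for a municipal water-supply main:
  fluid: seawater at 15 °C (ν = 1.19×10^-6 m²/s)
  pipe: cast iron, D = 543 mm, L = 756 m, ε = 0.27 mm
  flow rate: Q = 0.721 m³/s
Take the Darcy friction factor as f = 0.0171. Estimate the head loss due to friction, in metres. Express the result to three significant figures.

V = 4Q/(πD²) = 4·0.721/(π·0.543²) = 3.113 m/s
h_f = f(L/D)V²/(2g) = 0.01710·(756/0.543)·3.113²/(2·9.81) = 11.76 m

h_f ≈ 11.8 m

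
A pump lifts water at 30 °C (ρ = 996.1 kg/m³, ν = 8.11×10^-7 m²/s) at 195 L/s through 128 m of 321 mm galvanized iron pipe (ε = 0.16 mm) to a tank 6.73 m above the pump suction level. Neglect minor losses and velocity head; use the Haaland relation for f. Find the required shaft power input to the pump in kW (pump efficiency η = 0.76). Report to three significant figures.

P_shaft ≈ 22.0 kW

V = 4Q/(πD²) = 2.410 m/s; Re = 9.54×10^5; ε/D = 4.98×10^-4; f = 0.01718
h_f = f(L/D)V²/2g = 2.027 m
Total head H = z + h_f = 6.73 + 2.027 = 8.757 m
P_hyd = ρgQH = 996.1·9.81·0.195·8.757 = 16.69 kW
P_shaft = P_hyd/η = 16.69/0.76 = 21.96 kW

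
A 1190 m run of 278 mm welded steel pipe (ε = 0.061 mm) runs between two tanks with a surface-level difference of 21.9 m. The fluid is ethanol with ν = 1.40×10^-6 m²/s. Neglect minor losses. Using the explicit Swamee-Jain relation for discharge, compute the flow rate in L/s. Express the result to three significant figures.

Q ≈ 154 L/s

Swamee-Jain (Type II): Q = -0.965·√(gD⁵h_f/L)·ln[ε/(3.7D) + √(3.17ν²L/(gD³h_f))]
√(gD⁵h_f/L) = √(9.81·0.278⁵·21.9/1190) = 0.01731
ε/(3.7D) = 5.93×10^-5; √(3.17ν²L/(gD³h_f)) = 4.00×10^-5
Q = -0.965·0.01731·ln(9.933×10^-5) = 0.1540 m³/s
Check: V = 2.54 m/s, Re = 5.04×10^5, f = 0.01568, h_f = 22.0 m ≈ 21.9 m ✓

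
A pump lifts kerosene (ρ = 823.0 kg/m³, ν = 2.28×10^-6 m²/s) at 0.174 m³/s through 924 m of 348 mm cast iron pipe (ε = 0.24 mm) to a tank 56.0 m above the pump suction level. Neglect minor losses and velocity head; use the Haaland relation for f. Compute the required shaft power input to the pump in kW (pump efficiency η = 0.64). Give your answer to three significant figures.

P_shaft ≈ 142 kW

V = 4Q/(πD²) = 1.829 m/s; Re = 2.79×10^5; ε/D = 6.90×10^-4; f = 0.01917
h_f = f(L/D)V²/2g = 8.682 m
Total head H = z + h_f = 56.0 + 8.682 = 64.68 m
P_hyd = ρgQH = 823.0·9.81·0.174·64.68 = 90.87 kW
P_shaft = P_hyd/η = 90.87/0.64 = 142.0 kW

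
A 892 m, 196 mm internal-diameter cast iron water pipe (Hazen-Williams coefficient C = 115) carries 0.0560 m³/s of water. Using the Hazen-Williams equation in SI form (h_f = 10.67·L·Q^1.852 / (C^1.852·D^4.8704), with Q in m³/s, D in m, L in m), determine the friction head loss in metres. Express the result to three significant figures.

h_f = 10.67·892·0.0560^1.852 / (115^1.852·0.196^4.8704) = 19.53 m

h_f ≈ 19.5 m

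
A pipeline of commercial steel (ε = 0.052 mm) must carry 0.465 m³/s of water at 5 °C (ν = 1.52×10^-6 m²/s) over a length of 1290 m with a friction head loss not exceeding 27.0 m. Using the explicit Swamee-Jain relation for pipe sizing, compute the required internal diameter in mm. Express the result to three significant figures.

Swamee-Jain (Type III): D = 0.66·[ε^1.25·(LQ²/(gh_f))^4.75 + ν·Q^9.4·(L/(gh_f))^5.2]^0.04
LQ²/(gh_f) = 1.053; L/(gh_f) = 4.870
Term 1 = ε^1.25·(…)^4.75 = 5.65×10^-6; Term 2 = ν·Q^9.4·(…)^5.2 = 4.28×10^-6
D = 0.66·(5.65×10^-6 + 4.28×10^-6)^0.04 = 0.4163 m = 416 mm
Check: V = 3.42 m/s, Re = 9.36×10^5, f = 0.01393, h_f = 25.7 m ≈ 27.0 m ✓

D ≈ 416 mm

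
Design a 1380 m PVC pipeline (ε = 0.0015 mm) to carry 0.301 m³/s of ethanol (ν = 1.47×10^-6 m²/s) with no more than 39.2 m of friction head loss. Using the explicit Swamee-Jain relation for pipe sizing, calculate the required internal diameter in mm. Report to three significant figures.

D ≈ 321 mm

Swamee-Jain (Type III): D = 0.66·[ε^1.25·(LQ²/(gh_f))^4.75 + ν·Q^9.4·(L/(gh_f))^5.2]^0.04
LQ²/(gh_f) = 0.3251; L/(gh_f) = 3.589
Term 1 = ε^1.25·(…)^4.75 = 2.53×10^-10; Term 2 = ν·Q^9.4·(…)^5.2 = 1.42×10^-8
D = 0.66·(2.53×10^-10 + 1.42×10^-8)^0.04 = 0.3206 m = 321 mm
Check: V = 3.73 m/s, Re = 8.13×10^5, f = 0.01212, h_f = 37.0 m ≈ 39.2 m ✓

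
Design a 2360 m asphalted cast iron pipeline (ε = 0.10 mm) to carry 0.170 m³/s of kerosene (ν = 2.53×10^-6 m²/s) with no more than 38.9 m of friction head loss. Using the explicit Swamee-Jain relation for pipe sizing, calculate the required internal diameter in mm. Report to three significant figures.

Swamee-Jain (Type III): D = 0.66·[ε^1.25·(LQ²/(gh_f))^4.75 + ν·Q^9.4·(L/(gh_f))^5.2]^0.04
LQ²/(gh_f) = 0.1787; L/(gh_f) = 6.184
Term 1 = ε^1.25·(…)^4.75 = 2.80×10^-9; Term 2 = ν·Q^9.4·(…)^5.2 = 1.92×10^-9
D = 0.66·(2.80×10^-9 + 1.92×10^-9)^0.04 = 0.3066 m = 307 mm
Check: V = 2.30 m/s, Re = 2.79×10^5, f = 0.01736, h_f = 36.1 m ≈ 38.9 m ✓

D ≈ 307 mm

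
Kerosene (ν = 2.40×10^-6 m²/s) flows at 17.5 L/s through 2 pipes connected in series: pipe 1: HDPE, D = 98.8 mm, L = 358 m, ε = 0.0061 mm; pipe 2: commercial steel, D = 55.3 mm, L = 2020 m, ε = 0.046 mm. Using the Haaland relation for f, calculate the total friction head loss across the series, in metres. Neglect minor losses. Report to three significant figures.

Pipe 1: V = 2.283 m/s, Re = 9.40×10^4, ε/D = 6.17×10^-5, f = 0.01831, h_1 = f(L/D)V²/2g = 17.62 m
Pipe 2: V = 7.286 m/s, Re = 1.68×10^5, ε/D = 8.32×10^-4, f = 0.02045, h_2 = f(L/D)V²/2g = 2021 m
Series → Q common, losses add: H = Σh = 2039 m

H ≈ 2040 m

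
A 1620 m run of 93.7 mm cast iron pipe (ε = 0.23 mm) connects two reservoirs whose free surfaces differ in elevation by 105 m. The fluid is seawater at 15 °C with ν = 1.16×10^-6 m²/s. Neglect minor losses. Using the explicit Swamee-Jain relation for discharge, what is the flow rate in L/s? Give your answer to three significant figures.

Swamee-Jain (Type II): Q = -0.965·√(gD⁵h_f/L)·ln[ε/(3.7D) + √(3.17ν²L/(gD³h_f))]
√(gD⁵h_f/L) = √(9.81·0.0937⁵·105/1620) = 0.002143
ε/(3.7D) = 6.63×10^-4; √(3.17ν²L/(gD³h_f)) = 9.03×10^-5
Q = -0.965·0.002143·ln(7.537×10^-4) = 0.01487 m³/s
Check: V = 2.16 m/s, Re = 1.74×10^5, f = 0.02582, h_f = 106 m ≈ 105 m ✓

Q ≈ 14.9 L/s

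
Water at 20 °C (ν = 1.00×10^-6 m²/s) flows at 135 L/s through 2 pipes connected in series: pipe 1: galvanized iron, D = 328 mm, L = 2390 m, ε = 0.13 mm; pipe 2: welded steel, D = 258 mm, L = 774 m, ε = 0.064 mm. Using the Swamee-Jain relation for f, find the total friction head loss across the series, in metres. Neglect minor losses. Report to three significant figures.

H ≈ 32.1 m

Pipe 1: V = 1.598 m/s, Re = 5.24×10^5, ε/D = 3.96×10^-4, f = 0.01705, h_1 = f(L/D)V²/2g = 16.16 m
Pipe 2: V = 2.582 m/s, Re = 6.66×10^5, ε/D = 2.48×10^-4, f = 0.01562, h_2 = f(L/D)V²/2g = 15.93 m
Series → Q common, losses add: H = Σh = 32.09 m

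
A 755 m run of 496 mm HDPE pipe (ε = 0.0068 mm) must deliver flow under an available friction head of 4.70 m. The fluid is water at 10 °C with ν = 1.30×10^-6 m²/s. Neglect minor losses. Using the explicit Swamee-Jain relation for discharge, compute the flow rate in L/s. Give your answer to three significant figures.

Q ≈ 430 L/s

Swamee-Jain (Type II): Q = -0.965·√(gD⁵h_f/L)·ln[ε/(3.7D) + √(3.17ν²L/(gD³h_f))]
√(gD⁵h_f/L) = √(9.81·0.496⁵·4.70/755) = 0.04282
ε/(3.7D) = 3.71×10^-6; √(3.17ν²L/(gD³h_f)) = 2.68×10^-5
Q = -0.965·0.04282·ln(3.052×10^-5) = 0.4296 m³/s
Check: V = 2.22 m/s, Re = 8.48×10^5, f = 0.01224, h_f = 4.69 m ≈ 4.70 m ✓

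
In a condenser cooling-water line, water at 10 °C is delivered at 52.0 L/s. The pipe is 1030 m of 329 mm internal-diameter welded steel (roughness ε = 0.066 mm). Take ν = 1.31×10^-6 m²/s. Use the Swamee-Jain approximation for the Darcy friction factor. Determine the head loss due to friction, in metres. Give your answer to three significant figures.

V = 4Q/(πD²) = 4·0.0520/(π·0.329²) = 0.6117 m/s
Re = VD/ν = 0.6117·0.329/1.31×10^-6 = 1.54×10^5 → turbulent
ε/D = 0.066/329 = 2.01×10^-4
Swamee-Jain: f = 0.01777
h_f = f(L/D)V²/(2g) = 0.01777·(1030/0.329)·0.6117²/(2·9.81) = 1.061 m

h_f ≈ 1.06 m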